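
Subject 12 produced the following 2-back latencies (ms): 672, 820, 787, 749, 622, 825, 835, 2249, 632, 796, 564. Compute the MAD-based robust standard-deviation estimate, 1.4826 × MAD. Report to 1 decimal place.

71.2 ms

Sorted: 564, 622, 632, 672, 749, 787, 796, 820, 825, 835, 2249 → median = 787
|x − 787| sorted: 0, 9, 33, 38, 38, 48, 115, 155, 165, 223, 1462 → MAD = 48
Robust SD ≈ 1.4826 × 48 = 71.165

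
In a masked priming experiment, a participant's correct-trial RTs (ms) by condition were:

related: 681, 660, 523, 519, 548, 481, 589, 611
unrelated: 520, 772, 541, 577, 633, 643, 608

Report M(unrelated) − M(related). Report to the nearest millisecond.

37 ms

M(related) = 4612/8 = 576.500
M(unrelated) = 4294/7 = 613.429
Difference = 613.429 − 576.500 = 36.929 ms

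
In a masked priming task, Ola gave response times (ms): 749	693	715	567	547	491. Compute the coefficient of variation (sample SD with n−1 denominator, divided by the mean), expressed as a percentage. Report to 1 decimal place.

16.8%

n = 6, Σ = 3762, M = 627.0000
Σ(x−M)² = 55480.000; s = √(55480.000/5) = 105.3376
CV = 105.3376 / 627.0000 = 0.16800 = 16.800%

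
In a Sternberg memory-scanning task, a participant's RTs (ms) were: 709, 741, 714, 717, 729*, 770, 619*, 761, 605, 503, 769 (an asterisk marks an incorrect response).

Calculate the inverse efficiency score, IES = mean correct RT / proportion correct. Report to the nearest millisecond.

Correct trials (n=9): 709, 741, 714, 717, 770, 761, 605, 503, 769
Mean correct RT = 6289/9 = 698.7778 ms
Proportion correct = 9/11
IES = 698.7778 / (9/11) = 854.062 ms

854 ms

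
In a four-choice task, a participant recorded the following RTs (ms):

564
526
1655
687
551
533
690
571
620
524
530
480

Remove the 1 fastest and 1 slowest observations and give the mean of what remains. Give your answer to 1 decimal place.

579.6 ms

Sorted: 480, 524, 526, 530, 533, 551, 564, 571, 620, 687, 690, 1655
Drop lowest 1 (480) and highest 1 (1655)
Remaining (n=10): Σ = 5796, mean = 5796/10 = 579.600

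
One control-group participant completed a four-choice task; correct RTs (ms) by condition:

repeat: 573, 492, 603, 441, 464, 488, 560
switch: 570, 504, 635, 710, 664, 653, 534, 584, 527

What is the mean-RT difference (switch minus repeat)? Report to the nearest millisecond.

81 ms

M(repeat) = 3621/7 = 517.286
M(switch) = 5381/9 = 597.889
Difference = 597.889 − 517.286 = 80.603 ms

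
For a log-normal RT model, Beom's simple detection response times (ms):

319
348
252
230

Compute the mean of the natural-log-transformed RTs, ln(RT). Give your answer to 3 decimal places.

ln(RT): 5.7652, 5.8522, 5.5294, 5.4381
Σ ln(RT) = 22.5849
Mean = 22.5849/4 = 5.64623

5.646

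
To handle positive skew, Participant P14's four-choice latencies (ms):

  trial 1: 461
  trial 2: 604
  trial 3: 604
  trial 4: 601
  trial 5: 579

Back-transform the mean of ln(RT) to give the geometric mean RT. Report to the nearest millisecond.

ln(RT): 6.1334, 6.4036, 6.4036, 6.3986, 6.3613
Mean ln(RT) = 31.7004/5 = 6.34009
Geometric mean = exp(6.34009) = 566.85 ms

567 ms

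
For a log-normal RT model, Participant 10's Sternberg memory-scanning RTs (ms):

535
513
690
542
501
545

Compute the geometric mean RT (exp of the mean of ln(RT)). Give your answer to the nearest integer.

ln(RT): 6.2823, 6.2403, 6.5367, 6.2953, 6.2166, 6.3008
Mean ln(RT) = 37.8719/6 = 6.31198
Geometric mean = exp(6.31198) = 551.14 ms

551 ms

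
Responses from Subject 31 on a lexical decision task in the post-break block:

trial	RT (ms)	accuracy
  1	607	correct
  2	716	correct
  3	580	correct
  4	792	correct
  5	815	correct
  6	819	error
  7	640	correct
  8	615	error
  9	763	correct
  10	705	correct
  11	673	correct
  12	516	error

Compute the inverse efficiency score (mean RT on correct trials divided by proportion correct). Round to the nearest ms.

932 ms

Correct trials (n=9): 607, 716, 580, 792, 815, 640, 763, 705, 673
Mean correct RT = 6291/9 = 699.0000 ms
Proportion correct = 9/12
IES = 699.0000 / (9/12) = 932.000 ms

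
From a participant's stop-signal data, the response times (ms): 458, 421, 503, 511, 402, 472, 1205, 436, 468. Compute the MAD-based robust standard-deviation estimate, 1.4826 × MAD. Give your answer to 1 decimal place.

Sorted: 402, 421, 436, 458, 468, 472, 503, 511, 1205 → median = 468
|x − 468| sorted: 0, 4, 10, 32, 35, 43, 47, 66, 737 → MAD = 35
Robust SD ≈ 1.4826 × 35 = 51.891

51.9 ms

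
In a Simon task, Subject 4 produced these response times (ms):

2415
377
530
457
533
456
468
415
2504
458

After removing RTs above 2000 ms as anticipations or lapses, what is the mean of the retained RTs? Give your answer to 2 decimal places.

Excluded: 2415, 2504
Retained (n=8): Σ = 3694
Mean = 3694/8 = 461.7500

461.75 ms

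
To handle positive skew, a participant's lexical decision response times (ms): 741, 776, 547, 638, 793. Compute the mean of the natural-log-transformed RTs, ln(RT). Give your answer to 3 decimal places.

6.540

ln(RT): 6.6080, 6.6542, 6.3044, 6.4583, 6.6758
Σ ln(RT) = 32.7008
Mean = 32.7008/5 = 6.54015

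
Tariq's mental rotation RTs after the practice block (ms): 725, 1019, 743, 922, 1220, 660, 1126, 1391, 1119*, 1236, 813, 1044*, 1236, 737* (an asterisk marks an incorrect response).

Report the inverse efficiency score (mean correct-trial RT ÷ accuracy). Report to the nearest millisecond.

1283 ms

Correct trials (n=11): 725, 1019, 743, 922, 1220, 660, 1126, 1391, 1236, 813, 1236
Mean correct RT = 11091/11 = 1008.2727 ms
Proportion correct = 11/14
IES = 1008.2727 / (11/14) = 1283.256 ms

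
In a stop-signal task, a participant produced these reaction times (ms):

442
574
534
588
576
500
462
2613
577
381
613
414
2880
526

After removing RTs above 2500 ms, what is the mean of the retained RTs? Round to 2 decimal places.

Excluded: 2613, 2880
Retained (n=12): Σ = 6187
Mean = 6187/12 = 515.5833

515.58 ms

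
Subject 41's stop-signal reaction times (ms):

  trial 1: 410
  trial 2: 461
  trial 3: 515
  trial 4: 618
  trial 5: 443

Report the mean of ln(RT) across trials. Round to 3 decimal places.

ln(RT): 6.0162, 6.1334, 6.2442, 6.4265, 6.0936
Σ ln(RT) = 30.9138
Mean = 30.9138/5 = 6.18276

6.183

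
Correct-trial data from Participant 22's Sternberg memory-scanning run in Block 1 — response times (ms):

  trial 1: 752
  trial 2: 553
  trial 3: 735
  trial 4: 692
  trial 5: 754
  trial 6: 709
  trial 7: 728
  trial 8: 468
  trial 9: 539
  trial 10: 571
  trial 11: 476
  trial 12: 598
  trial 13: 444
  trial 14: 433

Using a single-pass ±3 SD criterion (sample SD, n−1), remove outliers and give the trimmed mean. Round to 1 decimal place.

603.7 ms

n = 14, ΣRT = 8452, M = 603.714
Σ(x−M)² = 193380.86; s = √(193380.86/13) = 121.965
Cutoffs: 603.714 ± 3·121.965 → [237.8, 969.6]
No RTs fall outside the cutoffs; all 14 retained. Mean = 8452/14 = 603.714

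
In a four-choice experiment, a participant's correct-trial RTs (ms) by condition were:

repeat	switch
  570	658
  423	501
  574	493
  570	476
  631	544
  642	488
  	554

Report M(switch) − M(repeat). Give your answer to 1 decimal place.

-37.8 ms

M(repeat) = 3410/6 = 568.333
M(switch) = 3714/7 = 530.571
Difference = 530.571 − 568.333 = -37.762 ms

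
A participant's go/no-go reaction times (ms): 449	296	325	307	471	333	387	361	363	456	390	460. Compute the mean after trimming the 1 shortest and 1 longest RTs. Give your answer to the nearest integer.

Sorted: 296, 307, 325, 333, 361, 363, 387, 390, 449, 456, 460, 471
Drop lowest 1 (296) and highest 1 (471)
Remaining (n=10): Σ = 3831, mean = 3831/10 = 383.100

383 ms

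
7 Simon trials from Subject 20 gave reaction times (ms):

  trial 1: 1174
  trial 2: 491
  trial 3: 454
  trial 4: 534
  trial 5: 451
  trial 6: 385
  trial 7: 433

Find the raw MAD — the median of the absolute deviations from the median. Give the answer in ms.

37 ms

Sorted: 385, 433, 451, 454, 491, 534, 1174 → median = 454
|x − 454|: 720, 37, 0, 80, 3, 69, 21
Sorted deviations: 0, 3, 21, 37, 69, 80, 720 → MAD = 37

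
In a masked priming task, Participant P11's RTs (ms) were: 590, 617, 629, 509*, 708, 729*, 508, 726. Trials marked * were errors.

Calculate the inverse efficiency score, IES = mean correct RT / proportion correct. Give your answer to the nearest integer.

Correct trials (n=6): 590, 617, 629, 708, 508, 726
Mean correct RT = 3778/6 = 629.6667 ms
Proportion correct = 6/8
IES = 629.6667 / (6/8) = 839.556 ms

840 ms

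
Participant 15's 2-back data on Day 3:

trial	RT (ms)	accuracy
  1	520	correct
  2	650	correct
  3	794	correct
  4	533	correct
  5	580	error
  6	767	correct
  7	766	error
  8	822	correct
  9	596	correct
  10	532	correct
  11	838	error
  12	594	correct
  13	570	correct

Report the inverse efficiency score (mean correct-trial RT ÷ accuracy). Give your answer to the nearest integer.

Correct trials (n=10): 520, 650, 794, 533, 767, 822, 596, 532, 594, 570
Mean correct RT = 6378/10 = 637.8000 ms
Proportion correct = 10/13
IES = 637.8000 / (10/13) = 829.140 ms

829 ms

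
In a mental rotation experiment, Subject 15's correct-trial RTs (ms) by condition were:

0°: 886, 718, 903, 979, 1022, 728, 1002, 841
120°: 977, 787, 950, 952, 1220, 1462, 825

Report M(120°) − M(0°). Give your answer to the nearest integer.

M(0°) = 7079/8 = 884.875
M(120°) = 7173/7 = 1024.714
Difference = 1024.714 − 884.875 = 139.839 ms

140 ms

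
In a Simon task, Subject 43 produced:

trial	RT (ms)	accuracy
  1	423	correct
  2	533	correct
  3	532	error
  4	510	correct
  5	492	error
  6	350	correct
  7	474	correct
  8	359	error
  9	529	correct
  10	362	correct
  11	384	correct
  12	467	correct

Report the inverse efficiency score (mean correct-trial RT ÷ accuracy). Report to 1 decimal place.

Correct trials (n=9): 423, 533, 510, 350, 474, 529, 362, 384, 467
Mean correct RT = 4032/9 = 448.0000 ms
Proportion correct = 9/12
IES = 448.0000 / (9/12) = 597.333 ms

597.3 ms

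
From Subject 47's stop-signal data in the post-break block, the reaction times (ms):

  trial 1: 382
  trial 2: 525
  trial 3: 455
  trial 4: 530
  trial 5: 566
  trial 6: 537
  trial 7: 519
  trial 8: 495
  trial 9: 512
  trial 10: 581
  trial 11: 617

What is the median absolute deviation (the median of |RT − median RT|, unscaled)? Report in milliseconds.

Sorted: 382, 455, 495, 512, 519, 525, 530, 537, 566, 581, 617 → median = 525
|x − 525|: 143, 0, 70, 5, 41, 12, 6, 30, 13, 56, 92
Sorted deviations: 0, 5, 6, 12, 13, 30, 41, 56, 70, 92, 143 → MAD = 30

30 ms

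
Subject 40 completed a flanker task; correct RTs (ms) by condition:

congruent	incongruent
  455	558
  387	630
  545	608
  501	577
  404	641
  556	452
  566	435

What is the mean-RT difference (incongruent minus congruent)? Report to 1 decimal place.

69.6 ms

M(congruent) = 3414/7 = 487.714
M(incongruent) = 3901/7 = 557.286
Difference = 557.286 − 487.714 = 69.571 ms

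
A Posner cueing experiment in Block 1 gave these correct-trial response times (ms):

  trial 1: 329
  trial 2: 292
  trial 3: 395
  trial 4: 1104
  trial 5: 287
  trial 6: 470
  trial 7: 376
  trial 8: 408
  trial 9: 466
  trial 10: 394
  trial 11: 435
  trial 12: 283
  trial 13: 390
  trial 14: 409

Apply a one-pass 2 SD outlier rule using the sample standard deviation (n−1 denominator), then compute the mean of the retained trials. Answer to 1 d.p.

379.5 ms

n = 14, ΣRT = 6038, M = 431.286
Σ(x−M)² = 536438.86; s = √(536438.86/13) = 203.137
Cutoffs: 431.286 ± 2·203.137 → [25.0, 837.6]
Outside: 1104 → excluded.
Retained (n=13): Σ = 4934, mean = 4934/13 = 379.538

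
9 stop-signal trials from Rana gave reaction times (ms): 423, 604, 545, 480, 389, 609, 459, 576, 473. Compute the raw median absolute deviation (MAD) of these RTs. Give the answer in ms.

65 ms

Sorted: 389, 423, 459, 473, 480, 545, 576, 604, 609 → median = 480
|x − 480|: 57, 124, 65, 0, 91, 129, 21, 96, 7
Sorted deviations: 0, 7, 21, 57, 65, 91, 96, 124, 129 → MAD = 65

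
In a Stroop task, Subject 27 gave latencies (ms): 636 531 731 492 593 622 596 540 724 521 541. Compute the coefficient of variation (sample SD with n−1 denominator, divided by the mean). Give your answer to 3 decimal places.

n = 11, Σ = 6527, M = 593.3636
Σ(x−M)² = 63644.545; s = √(63644.545/10) = 79.7775
CV = 79.7775 / 593.3636 = 0.13445

0.134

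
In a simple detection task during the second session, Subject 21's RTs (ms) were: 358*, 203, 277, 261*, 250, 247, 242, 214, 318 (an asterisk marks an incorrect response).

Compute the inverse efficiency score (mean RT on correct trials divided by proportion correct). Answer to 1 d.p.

Correct trials (n=7): 203, 277, 250, 247, 242, 214, 318
Mean correct RT = 1751/7 = 250.1429 ms
Proportion correct = 7/9
IES = 250.1429 / (7/9) = 321.612 ms

321.6 ms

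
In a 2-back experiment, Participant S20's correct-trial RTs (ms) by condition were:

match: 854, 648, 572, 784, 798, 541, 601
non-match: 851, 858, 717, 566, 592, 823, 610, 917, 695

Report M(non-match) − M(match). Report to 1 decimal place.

51.1 ms

M(match) = 4798/7 = 685.429
M(non-match) = 6629/9 = 736.556
Difference = 736.556 − 685.429 = 51.127 ms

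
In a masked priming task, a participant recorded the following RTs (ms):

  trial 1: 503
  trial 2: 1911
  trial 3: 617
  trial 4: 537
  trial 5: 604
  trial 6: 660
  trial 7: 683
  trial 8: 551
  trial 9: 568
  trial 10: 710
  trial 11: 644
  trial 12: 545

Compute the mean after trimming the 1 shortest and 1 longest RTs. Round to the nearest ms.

Sorted: 503, 537, 545, 551, 568, 604, 617, 644, 660, 683, 710, 1911
Drop lowest 1 (503) and highest 1 (1911)
Remaining (n=10): Σ = 6119, mean = 6119/10 = 611.900

612 ms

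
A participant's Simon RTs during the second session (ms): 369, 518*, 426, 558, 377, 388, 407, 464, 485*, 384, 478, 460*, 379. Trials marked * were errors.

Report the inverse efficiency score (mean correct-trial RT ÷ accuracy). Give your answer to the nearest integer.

Correct trials (n=10): 369, 426, 558, 377, 388, 407, 464, 384, 478, 379
Mean correct RT = 4230/10 = 423.0000 ms
Proportion correct = 10/13
IES = 423.0000 / (10/13) = 549.900 ms

550 ms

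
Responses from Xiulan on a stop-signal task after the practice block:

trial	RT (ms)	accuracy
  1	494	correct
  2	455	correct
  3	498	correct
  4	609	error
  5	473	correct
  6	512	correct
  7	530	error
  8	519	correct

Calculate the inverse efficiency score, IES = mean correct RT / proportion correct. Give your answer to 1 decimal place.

655.8 ms

Correct trials (n=6): 494, 455, 498, 473, 512, 519
Mean correct RT = 2951/6 = 491.8333 ms
Proportion correct = 6/8
IES = 491.8333 / (6/8) = 655.778 ms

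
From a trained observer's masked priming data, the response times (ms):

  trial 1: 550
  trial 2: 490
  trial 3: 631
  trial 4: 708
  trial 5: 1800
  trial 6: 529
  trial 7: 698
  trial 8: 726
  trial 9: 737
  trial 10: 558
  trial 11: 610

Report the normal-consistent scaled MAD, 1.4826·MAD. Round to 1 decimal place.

120.1 ms

Sorted: 490, 529, 550, 558, 610, 631, 698, 708, 726, 737, 1800 → median = 631
|x − 631| sorted: 0, 21, 67, 73, 77, 81, 95, 102, 106, 141, 1169 → MAD = 81
Robust SD ≈ 1.4826 × 81 = 120.091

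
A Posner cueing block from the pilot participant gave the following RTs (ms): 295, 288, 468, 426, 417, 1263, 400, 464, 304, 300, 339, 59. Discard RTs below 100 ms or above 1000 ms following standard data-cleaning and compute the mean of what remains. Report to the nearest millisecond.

370 ms

Excluded: 59, 1263
Retained (n=10): Σ = 3701
Mean = 3701/10 = 370.1000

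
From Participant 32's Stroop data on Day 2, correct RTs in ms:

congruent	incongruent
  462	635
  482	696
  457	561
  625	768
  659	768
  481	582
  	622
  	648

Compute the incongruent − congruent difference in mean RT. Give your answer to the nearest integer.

132 ms

M(congruent) = 3166/6 = 527.667
M(incongruent) = 5280/8 = 660.000
Difference = 660.000 − 527.667 = 132.333 ms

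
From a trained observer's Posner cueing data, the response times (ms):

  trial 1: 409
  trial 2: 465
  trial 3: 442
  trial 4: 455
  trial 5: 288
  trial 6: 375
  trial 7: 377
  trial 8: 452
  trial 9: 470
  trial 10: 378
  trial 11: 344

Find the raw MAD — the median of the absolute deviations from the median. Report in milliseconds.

Sorted: 288, 344, 375, 377, 378, 409, 442, 452, 455, 465, 470 → median = 409
|x − 409|: 0, 56, 33, 46, 121, 34, 32, 43, 61, 31, 65
Sorted deviations: 0, 31, 32, 33, 34, 43, 46, 56, 61, 65, 121 → MAD = 43

43 ms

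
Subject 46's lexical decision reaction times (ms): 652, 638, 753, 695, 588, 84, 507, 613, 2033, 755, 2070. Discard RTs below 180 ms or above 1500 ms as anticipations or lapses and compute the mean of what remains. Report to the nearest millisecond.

650 ms

Excluded: 84, 2033, 2070
Retained (n=8): Σ = 5201
Mean = 5201/8 = 650.1250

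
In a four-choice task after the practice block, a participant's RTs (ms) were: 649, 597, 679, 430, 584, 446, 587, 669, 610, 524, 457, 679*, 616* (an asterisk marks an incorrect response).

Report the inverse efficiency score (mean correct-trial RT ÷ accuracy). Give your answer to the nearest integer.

670 ms

Correct trials (n=11): 649, 597, 679, 430, 584, 446, 587, 669, 610, 524, 457
Mean correct RT = 6232/11 = 566.5455 ms
Proportion correct = 11/13
IES = 566.5455 / (11/13) = 669.554 ms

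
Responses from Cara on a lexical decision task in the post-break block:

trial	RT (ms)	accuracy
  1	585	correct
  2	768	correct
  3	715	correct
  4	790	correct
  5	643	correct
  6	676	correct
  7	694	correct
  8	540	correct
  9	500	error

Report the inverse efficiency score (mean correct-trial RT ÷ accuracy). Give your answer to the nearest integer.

761 ms

Correct trials (n=8): 585, 768, 715, 790, 643, 676, 694, 540
Mean correct RT = 5411/8 = 676.3750 ms
Proportion correct = 8/9
IES = 676.3750 / (8/9) = 760.922 ms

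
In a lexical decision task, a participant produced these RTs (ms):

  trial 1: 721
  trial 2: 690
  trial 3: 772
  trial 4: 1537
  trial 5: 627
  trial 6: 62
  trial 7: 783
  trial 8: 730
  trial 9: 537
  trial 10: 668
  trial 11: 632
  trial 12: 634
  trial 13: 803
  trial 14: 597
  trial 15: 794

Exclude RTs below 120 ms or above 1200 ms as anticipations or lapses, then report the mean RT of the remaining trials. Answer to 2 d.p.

691.38 ms

Excluded: 62, 1537
Retained (n=13): Σ = 8988
Mean = 8988/13 = 691.3846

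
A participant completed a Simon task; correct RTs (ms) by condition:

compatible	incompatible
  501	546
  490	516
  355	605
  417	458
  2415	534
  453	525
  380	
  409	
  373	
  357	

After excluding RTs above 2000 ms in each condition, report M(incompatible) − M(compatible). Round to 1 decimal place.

compatible: exclude 2415
M(compatible) = 3735/9 = 415.000
M(incompatible) = 3184/6 = 530.667
Difference = 530.667 − 415.000 = 115.667 ms

115.7 ms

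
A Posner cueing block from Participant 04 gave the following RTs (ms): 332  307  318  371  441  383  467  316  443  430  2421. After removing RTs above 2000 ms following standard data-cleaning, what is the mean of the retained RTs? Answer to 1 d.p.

380.8 ms

Excluded: 2421
Retained (n=10): Σ = 3808
Mean = 3808/10 = 380.8000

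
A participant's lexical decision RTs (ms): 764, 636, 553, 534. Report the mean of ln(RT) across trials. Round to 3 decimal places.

6.422

ln(RT): 6.6386, 6.4552, 6.3154, 6.2804
Σ ln(RT) = 25.6895
Mean = 25.6895/4 = 6.42238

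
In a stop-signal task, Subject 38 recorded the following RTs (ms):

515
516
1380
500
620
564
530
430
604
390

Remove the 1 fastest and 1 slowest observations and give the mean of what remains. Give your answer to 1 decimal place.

534.9 ms

Sorted: 390, 430, 500, 515, 516, 530, 564, 604, 620, 1380
Drop lowest 1 (390) and highest 1 (1380)
Remaining (n=8): Σ = 4279, mean = 4279/8 = 534.875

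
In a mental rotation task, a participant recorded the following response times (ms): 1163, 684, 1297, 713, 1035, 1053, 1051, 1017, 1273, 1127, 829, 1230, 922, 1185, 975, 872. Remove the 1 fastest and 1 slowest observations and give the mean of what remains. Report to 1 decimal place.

1031.8 ms

Sorted: 684, 713, 829, 872, 922, 975, 1017, 1035, 1051, 1053, 1127, 1163, 1185, 1230, 1273, 1297
Drop lowest 1 (684) and highest 1 (1297)
Remaining (n=14): Σ = 14445, mean = 14445/14 = 1031.786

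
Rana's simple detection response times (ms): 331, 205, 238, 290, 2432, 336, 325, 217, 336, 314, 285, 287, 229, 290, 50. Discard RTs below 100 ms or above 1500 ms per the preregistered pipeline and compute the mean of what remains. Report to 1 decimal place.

Excluded: 50, 2432
Retained (n=13): Σ = 3683
Mean = 3683/13 = 283.3077

283.3 ms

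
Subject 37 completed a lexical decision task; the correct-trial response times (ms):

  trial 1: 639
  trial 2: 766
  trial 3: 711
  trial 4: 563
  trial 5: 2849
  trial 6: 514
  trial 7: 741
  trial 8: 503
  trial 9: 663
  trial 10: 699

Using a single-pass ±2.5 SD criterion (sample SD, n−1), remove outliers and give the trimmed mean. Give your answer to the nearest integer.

644 ms

n = 10, ΣRT = 8648, M = 864.800
Σ(x−M)² = 4450033.60; s = √(4450033.60/9) = 703.170
Cutoffs: 864.800 ± 2.5·703.170 → [-893.1, 2622.7]
Outside: 2849 → excluded.
Retained (n=9): Σ = 5799, mean = 5799/9 = 644.333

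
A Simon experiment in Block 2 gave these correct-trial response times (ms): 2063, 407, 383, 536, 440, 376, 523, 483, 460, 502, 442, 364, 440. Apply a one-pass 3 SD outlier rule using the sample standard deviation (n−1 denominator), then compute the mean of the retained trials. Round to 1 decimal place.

n = 13, ΣRT = 7419, M = 570.692
Σ(x−M)² = 2448494.77; s = √(2448494.77/12) = 451.709
Cutoffs: 570.692 ± 3·451.709 → [-784.4, 1925.8]
Outside: 2063 → excluded.
Retained (n=12): Σ = 5356, mean = 5356/12 = 446.333

446.3 ms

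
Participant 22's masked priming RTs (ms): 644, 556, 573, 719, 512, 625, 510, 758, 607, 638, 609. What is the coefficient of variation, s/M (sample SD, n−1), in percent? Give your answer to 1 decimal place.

n = 11, Σ = 6751, M = 613.7273
Σ(x−M)² = 59696.182; s = √(59696.182/10) = 77.2633
CV = 77.2633 / 613.7273 = 0.12589 = 12.589%

12.6%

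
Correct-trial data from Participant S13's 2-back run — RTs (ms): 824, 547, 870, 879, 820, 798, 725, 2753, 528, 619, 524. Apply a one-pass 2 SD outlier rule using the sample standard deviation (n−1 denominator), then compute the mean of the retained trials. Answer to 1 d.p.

n = 11, ΣRT = 9887, M = 898.818
Σ(x−M)² = 3971469.64; s = √(3971469.64/10) = 630.196
Cutoffs: 898.818 ± 2·630.196 → [-361.6, 2159.2]
Outside: 2753 → excluded.
Retained (n=10): Σ = 7134, mean = 7134/10 = 713.400

713.4 ms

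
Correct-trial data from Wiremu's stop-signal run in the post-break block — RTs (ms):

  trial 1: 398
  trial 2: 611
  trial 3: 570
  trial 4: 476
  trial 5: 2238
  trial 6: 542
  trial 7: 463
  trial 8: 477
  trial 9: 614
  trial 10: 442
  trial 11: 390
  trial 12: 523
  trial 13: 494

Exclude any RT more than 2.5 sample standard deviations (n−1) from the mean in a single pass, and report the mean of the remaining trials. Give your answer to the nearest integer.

500 ms

n = 13, ΣRT = 8238, M = 633.692
Σ(x−M)² = 2849174.77; s = √(2849174.77/12) = 487.269
Cutoffs: 633.692 ± 2.5·487.269 → [-584.5, 1851.9]
Outside: 2238 → excluded.
Retained (n=12): Σ = 6000, mean = 6000/12 = 500.000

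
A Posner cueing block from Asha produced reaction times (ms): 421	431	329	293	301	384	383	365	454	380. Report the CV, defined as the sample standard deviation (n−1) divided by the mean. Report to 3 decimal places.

0.144

n = 10, Σ = 3741, M = 374.1000
Σ(x−M)² = 26070.900; s = √(26070.900/9) = 53.8216
CV = 53.8216 / 374.1000 = 0.14387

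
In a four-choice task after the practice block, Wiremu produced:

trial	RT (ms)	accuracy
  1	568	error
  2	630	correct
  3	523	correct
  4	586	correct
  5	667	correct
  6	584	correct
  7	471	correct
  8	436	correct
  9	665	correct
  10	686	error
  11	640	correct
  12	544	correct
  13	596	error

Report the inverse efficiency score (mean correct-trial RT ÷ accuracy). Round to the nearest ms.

Correct trials (n=10): 630, 523, 586, 667, 584, 471, 436, 665, 640, 544
Mean correct RT = 5746/10 = 574.6000 ms
Proportion correct = 10/13
IES = 574.6000 / (10/13) = 746.980 ms

747 ms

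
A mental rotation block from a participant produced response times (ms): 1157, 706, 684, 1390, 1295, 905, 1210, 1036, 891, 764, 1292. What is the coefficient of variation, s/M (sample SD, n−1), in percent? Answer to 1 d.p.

n = 11, Σ = 11330, M = 1030.0000
Σ(x−M)² = 647428.000; s = √(647428.000/10) = 254.4461
CV = 254.4461 / 1030.0000 = 0.24704 = 24.704%

24.7%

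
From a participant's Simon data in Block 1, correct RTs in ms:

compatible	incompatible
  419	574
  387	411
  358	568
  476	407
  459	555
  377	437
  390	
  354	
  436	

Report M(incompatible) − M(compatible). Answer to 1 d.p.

M(compatible) = 3656/9 = 406.222
M(incompatible) = 2952/6 = 492.000
Difference = 492.000 − 406.222 = 85.778 ms

85.8 ms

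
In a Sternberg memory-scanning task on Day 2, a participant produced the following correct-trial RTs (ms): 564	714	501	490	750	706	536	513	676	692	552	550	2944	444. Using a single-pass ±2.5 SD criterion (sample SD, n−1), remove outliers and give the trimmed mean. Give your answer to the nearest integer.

n = 14, ΣRT = 10632, M = 759.429
Σ(x−M)² = 5263465.43; s = √(5263465.43/13) = 636.303
Cutoffs: 759.429 ± 2.5·636.303 → [-831.3, 2350.2]
Outside: 2944 → excluded.
Retained (n=13): Σ = 7688, mean = 7688/13 = 591.385

591 ms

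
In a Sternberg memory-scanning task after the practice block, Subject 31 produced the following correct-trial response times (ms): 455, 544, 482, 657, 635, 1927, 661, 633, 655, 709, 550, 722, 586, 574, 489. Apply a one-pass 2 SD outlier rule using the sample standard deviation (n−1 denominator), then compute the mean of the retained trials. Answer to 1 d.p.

596.6 ms

n = 15, ΣRT = 10279, M = 685.267
Σ(x−M)² = 1744724.93; s = √(1744724.93/14) = 353.020
Cutoffs: 685.267 ± 2·353.020 → [-20.8, 1391.3]
Outside: 1927 → excluded.
Retained (n=14): Σ = 8352, mean = 8352/14 = 596.571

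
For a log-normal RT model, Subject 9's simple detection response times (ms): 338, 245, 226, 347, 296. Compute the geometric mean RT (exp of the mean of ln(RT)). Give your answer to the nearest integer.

ln(RT): 5.8230, 5.5013, 5.4205, 5.8493, 5.6904
Mean ln(RT) = 28.2845/5 = 5.65690
Geometric mean = exp(5.65690) = 286.26 ms

286 ms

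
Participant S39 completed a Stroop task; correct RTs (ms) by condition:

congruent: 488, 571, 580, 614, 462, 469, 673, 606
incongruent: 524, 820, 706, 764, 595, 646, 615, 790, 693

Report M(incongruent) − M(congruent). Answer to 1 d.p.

125.8 ms

M(congruent) = 4463/8 = 557.875
M(incongruent) = 6153/9 = 683.667
Difference = 683.667 − 557.875 = 125.792 ms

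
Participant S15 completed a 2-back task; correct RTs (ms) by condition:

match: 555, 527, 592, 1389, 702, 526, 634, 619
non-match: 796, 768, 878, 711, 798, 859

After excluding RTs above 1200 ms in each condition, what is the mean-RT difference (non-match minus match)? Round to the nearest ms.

208 ms

match: exclude 1389
M(match) = 4155/7 = 593.571
M(non-match) = 4810/6 = 801.667
Difference = 801.667 − 593.571 = 208.095 ms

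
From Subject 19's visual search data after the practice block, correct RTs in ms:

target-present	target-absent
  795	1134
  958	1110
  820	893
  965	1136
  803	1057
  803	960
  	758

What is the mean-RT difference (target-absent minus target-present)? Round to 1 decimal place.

149.5 ms

M(target-present) = 5144/6 = 857.333
M(target-absent) = 7048/7 = 1006.857
Difference = 1006.857 − 857.333 = 149.524 ms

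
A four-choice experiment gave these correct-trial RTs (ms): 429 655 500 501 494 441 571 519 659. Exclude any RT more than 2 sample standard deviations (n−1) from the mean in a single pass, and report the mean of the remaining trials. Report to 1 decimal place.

529.9 ms

n = 9, ΣRT = 4769, M = 529.889
Σ(x−M)² = 55226.89; s = √(55226.89/8) = 83.086
Cutoffs: 529.889 ± 2·83.086 → [363.7, 696.1]
No RTs fall outside the cutoffs; all 9 retained. Mean = 4769/9 = 529.889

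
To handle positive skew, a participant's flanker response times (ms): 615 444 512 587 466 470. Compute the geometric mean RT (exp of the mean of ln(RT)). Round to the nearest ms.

512 ms

ln(RT): 6.4216, 6.0958, 6.2383, 6.3750, 6.1442, 6.1527
Mean ln(RT) = 37.4277/6 = 6.23795
Geometric mean = exp(6.23795) = 511.81 ms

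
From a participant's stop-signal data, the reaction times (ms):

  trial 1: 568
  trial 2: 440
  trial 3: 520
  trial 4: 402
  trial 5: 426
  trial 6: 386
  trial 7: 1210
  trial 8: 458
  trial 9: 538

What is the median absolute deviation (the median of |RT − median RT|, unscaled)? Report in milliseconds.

62 ms

Sorted: 386, 402, 426, 440, 458, 520, 538, 568, 1210 → median = 458
|x − 458|: 110, 18, 62, 56, 32, 72, 752, 0, 80
Sorted deviations: 0, 18, 32, 56, 62, 72, 80, 110, 752 → MAD = 62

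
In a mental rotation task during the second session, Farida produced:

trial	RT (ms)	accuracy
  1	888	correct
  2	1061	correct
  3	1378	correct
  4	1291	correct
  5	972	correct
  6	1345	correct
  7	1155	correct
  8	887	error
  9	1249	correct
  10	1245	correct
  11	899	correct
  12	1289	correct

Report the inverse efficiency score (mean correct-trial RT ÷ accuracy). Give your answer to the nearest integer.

1267 ms

Correct trials (n=11): 888, 1061, 1378, 1291, 972, 1345, 1155, 1249, 1245, 899, 1289
Mean correct RT = 12772/11 = 1161.0909 ms
Proportion correct = 11/12
IES = 1161.0909 / (11/12) = 1266.645 ms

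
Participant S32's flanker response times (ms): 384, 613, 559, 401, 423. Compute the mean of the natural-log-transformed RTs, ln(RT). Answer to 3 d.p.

ln(RT): 5.9506, 6.4184, 6.3261, 5.9940, 6.0474
Σ ln(RT) = 30.7365
Mean = 30.7365/5 = 6.14730

6.147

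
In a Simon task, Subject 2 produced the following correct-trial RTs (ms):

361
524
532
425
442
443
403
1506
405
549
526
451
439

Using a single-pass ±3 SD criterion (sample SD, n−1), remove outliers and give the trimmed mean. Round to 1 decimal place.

458.3 ms

n = 13, ΣRT = 7006, M = 538.923
Σ(x−M)² = 1053132.92; s = √(1053132.92/12) = 296.245
Cutoffs: 538.923 ± 3·296.245 → [-349.8, 1427.7]
Outside: 1506 → excluded.
Retained (n=12): Σ = 5500, mean = 5500/12 = 458.333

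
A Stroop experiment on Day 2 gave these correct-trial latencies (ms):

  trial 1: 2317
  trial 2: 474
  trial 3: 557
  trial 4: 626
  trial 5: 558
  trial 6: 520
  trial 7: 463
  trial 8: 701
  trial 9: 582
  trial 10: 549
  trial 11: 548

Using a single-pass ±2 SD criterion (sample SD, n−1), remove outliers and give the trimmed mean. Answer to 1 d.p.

n = 11, ΣRT = 7895, M = 717.727
Σ(x−M)² = 2856796.18; s = √(2856796.18/10) = 534.490
Cutoffs: 717.727 ± 2·534.490 → [-351.3, 1786.7]
Outside: 2317 → excluded.
Retained (n=10): Σ = 5578, mean = 5578/10 = 557.800

557.8 ms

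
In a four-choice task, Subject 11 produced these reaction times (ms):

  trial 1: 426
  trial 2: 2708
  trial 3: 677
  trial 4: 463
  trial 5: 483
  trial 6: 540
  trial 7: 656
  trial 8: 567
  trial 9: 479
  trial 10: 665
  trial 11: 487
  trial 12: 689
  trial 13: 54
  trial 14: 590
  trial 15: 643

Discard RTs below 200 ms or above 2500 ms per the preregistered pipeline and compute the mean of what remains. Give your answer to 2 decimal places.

566.54 ms

Excluded: 54, 2708
Retained (n=13): Σ = 7365
Mean = 7365/13 = 566.5385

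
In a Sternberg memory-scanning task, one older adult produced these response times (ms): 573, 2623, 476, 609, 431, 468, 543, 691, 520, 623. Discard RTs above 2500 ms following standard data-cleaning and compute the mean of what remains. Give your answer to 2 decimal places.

548.22 ms

Excluded: 2623
Retained (n=9): Σ = 4934
Mean = 4934/9 = 548.2222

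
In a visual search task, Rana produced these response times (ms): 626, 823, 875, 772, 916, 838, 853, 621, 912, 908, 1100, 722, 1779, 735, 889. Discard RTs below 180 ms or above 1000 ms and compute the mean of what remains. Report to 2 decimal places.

Excluded: 1100, 1779
Retained (n=13): Σ = 10490
Mean = 10490/13 = 806.9231

806.92 ms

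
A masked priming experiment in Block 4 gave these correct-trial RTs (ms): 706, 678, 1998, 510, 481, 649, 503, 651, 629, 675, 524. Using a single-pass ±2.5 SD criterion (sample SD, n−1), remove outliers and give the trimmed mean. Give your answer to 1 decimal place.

n = 11, ΣRT = 8004, M = 727.636
Σ(x−M)² = 1841436.55; s = √(1841436.55/10) = 429.120
Cutoffs: 727.636 ± 2.5·429.120 → [-345.2, 1800.4]
Outside: 1998 → excluded.
Retained (n=10): Σ = 6006, mean = 6006/10 = 600.600

600.6 ms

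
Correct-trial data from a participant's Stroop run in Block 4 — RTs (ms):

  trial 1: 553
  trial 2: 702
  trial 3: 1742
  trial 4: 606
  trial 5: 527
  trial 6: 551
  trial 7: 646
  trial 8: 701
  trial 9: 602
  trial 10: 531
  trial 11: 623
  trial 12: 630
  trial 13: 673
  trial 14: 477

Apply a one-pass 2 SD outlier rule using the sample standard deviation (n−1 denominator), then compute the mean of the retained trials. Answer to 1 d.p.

n = 14, ΣRT = 9564, M = 683.143
Σ(x−M)² = 1266733.71; s = √(1266733.71/13) = 312.155
Cutoffs: 683.143 ± 2·312.155 → [58.8, 1307.5]
Outside: 1742 → excluded.
Retained (n=13): Σ = 7822, mean = 7822/13 = 601.692

601.7 ms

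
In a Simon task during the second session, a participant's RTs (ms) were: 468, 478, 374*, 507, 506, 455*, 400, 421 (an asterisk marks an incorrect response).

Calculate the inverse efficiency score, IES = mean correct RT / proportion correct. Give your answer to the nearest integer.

618 ms

Correct trials (n=6): 468, 478, 507, 506, 400, 421
Mean correct RT = 2780/6 = 463.3333 ms
Proportion correct = 6/8
IES = 463.3333 / (6/8) = 617.778 ms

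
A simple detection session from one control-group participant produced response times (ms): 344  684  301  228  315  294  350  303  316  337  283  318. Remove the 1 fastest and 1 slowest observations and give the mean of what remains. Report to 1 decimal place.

Sorted: 228, 283, 294, 301, 303, 315, 316, 318, 337, 344, 350, 684
Drop lowest 1 (228) and highest 1 (684)
Remaining (n=10): Σ = 3161, mean = 3161/10 = 316.100

316.1 ms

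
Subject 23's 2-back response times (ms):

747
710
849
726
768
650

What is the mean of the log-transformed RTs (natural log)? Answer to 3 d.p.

6.606

ln(RT): 6.6161, 6.5653, 6.7441, 6.5876, 6.6438, 6.4770
Σ ln(RT) = 39.6337
Mean = 39.6337/6 = 6.60562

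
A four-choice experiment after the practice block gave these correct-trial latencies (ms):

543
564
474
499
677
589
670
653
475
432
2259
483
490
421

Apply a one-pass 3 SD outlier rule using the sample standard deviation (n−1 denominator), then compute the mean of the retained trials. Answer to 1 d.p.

n = 14, ΣRT = 9229, M = 659.214
Σ(x−M)² = 2849252.36; s = √(2849252.36/13) = 468.159
Cutoffs: 659.214 ± 3·468.159 → [-745.3, 2063.7]
Outside: 2259 → excluded.
Retained (n=13): Σ = 6970, mean = 6970/13 = 536.154

536.2 ms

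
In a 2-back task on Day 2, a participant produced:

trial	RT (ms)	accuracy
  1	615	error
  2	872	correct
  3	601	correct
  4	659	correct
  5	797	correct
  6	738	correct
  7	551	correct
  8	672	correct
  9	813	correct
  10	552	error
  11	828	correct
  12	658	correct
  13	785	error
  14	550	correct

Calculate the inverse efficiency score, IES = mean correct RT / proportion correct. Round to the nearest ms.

895 ms

Correct trials (n=11): 872, 601, 659, 797, 738, 551, 672, 813, 828, 658, 550
Mean correct RT = 7739/11 = 703.5455 ms
Proportion correct = 11/14
IES = 703.5455 / (11/14) = 895.421 ms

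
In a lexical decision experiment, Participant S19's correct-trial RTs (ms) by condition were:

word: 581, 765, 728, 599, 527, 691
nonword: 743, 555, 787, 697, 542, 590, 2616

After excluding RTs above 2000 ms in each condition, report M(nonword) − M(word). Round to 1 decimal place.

nonword: exclude 2616
M(word) = 3891/6 = 648.500
M(nonword) = 3914/6 = 652.333
Difference = 652.333 − 648.500 = 3.833 ms

3.8 ms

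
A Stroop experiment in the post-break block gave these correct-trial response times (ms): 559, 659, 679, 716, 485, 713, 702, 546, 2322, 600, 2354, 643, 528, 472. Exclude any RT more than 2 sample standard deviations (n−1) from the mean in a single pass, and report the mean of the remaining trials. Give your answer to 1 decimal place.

n = 14, ΣRT = 11978, M = 855.571
Σ(x−M)² = 5214955.43; s = √(5214955.43/13) = 633.364
Cutoffs: 855.571 ± 2·633.364 → [-411.2, 2122.3]
Outside: 2322, 2354 → excluded.
Retained (n=12): Σ = 7302, mean = 7302/12 = 608.500

608.5 ms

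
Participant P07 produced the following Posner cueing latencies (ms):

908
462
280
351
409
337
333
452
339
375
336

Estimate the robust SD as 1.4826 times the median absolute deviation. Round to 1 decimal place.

Sorted: 280, 333, 336, 337, 339, 351, 375, 409, 452, 462, 908 → median = 351
|x − 351| sorted: 0, 12, 14, 15, 18, 24, 58, 71, 101, 111, 557 → MAD = 24
Robust SD ≈ 1.4826 × 24 = 35.582

35.6 ms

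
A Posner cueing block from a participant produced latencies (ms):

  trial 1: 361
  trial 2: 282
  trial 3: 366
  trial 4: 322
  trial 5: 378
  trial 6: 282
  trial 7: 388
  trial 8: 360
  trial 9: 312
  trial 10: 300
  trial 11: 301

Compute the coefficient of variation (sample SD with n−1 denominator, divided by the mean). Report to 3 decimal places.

n = 11, Σ = 3652, M = 332.0000
Σ(x−M)² = 15518.000; s = √(15518.000/10) = 39.3929
CV = 39.3929 / 332.0000 = 0.11865

0.119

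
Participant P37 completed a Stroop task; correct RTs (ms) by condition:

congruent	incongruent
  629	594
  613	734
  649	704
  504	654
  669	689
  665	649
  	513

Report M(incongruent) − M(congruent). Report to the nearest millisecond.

M(congruent) = 3729/6 = 621.500
M(incongruent) = 4537/7 = 648.143
Difference = 648.143 − 621.500 = 26.643 ms

27 ms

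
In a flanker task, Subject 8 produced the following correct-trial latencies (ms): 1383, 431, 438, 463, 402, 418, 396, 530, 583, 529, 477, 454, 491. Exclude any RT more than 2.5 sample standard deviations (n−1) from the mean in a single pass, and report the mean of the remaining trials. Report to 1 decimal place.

467.7 ms

n = 13, ΣRT = 6995, M = 538.077
Σ(x−M)² = 809314.92; s = √(809314.92/12) = 259.698
Cutoffs: 538.077 ± 2.5·259.698 → [-111.2, 1187.3]
Outside: 1383 → excluded.
Retained (n=12): Σ = 5612, mean = 5612/12 = 467.667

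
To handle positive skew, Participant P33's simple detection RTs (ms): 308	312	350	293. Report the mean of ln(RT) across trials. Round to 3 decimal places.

ln(RT): 5.7301, 5.7430, 5.8579, 5.6802
Σ ln(RT) = 23.0112
Mean = 23.0112/4 = 5.75280

5.753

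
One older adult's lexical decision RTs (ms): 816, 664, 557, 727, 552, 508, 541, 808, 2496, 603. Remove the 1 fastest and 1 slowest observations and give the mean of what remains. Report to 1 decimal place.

Sorted: 508, 541, 552, 557, 603, 664, 727, 808, 816, 2496
Drop lowest 1 (508) and highest 1 (2496)
Remaining (n=8): Σ = 5268, mean = 5268/8 = 658.500

658.5 ms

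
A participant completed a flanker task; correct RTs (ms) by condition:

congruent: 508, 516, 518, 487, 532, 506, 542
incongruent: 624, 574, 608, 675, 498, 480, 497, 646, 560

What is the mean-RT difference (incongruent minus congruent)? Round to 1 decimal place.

58.0 ms

M(congruent) = 3609/7 = 515.571
M(incongruent) = 5162/9 = 573.556
Difference = 573.556 − 515.571 = 57.984 ms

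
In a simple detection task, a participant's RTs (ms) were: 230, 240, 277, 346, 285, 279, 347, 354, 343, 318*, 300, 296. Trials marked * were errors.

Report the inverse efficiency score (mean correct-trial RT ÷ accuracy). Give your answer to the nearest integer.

Correct trials (n=11): 230, 240, 277, 346, 285, 279, 347, 354, 343, 300, 296
Mean correct RT = 3297/11 = 299.7273 ms
Proportion correct = 11/12
IES = 299.7273 / (11/12) = 326.975 ms

327 ms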